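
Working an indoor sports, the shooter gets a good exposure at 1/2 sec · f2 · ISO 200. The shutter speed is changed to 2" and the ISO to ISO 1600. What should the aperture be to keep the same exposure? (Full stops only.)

f/11

Shutter speed: 1/2 → 1 → 2 — 2 stops slower (brighter).
ISO: 200 → 400 → 800 → 1600 — 3 stops raised (brighter).
Net change so far: 5 stops brighter. Offset with the aperture: f/2 → f/2.8 → f/4 → f/5.6 → f/8 → f/11.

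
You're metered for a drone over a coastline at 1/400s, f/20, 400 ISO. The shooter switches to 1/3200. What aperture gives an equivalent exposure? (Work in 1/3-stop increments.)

f/7.1

Shutter speed: 1/400 → 1/500 → 1/640 → 1/800 → 1/1000 → 1/1250 → 1/1600 → 1/2000 → 1/2500 → 1/3200 — 3 stops shorter (darker).
Need 3 stops brighter from the aperture: f/20 → f/18 → f/16 → f/14 → f/13 → f/11 → f/10 → f/9 → f/8 → f/7.1.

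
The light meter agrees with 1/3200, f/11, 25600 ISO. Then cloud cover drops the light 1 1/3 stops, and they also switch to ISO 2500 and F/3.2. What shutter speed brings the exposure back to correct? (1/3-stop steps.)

1/1600s

Scene light: 1 1/3 stops darker.
ISO: 25600 → 20000 → 16000 → 12800 → 10000 → 8000 → 6400 → 5000 → 4000 → 3200 → 2500 — 3 1/3 stops dropped (darker).
Aperture: f/11 → f/10 → f/9 → f/8 → f/7.1 → f/6.3 → f/5.6 → f/5 → f/4.5 → f/4 → f/3.5 → f/3.2 — 3 2/3 stops larger aperture (brighter).
Net so far: 1 stop darker. Shutter speed: 1/3200 → 1/2500 → 1/2000 → 1/1600.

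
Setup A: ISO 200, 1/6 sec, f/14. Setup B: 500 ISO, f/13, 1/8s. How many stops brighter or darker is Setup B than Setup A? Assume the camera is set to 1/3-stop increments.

Aperture: f/14 → f/13 — 1/3 stop opened up (brighter).
Shutter speed: 1/6 → 1/8 — 1/3 stop shorter (darker).
ISO: 200 → 250 → 320 → 400 → 500 — 1 1/3 stops higher (brighter).
Net: +1/3 −1/3 +1 1/3 = +1 1/3 stops.

1 1/3 stops brighter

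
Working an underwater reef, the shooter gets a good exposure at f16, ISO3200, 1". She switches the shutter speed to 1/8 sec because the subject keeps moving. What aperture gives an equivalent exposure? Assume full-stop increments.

f/5.6

Shutter speed: 1 → 1/2 → 1/4 → 1/8 — 3 stops faster (darker).
Need 3 stops brighter from the aperture: f/16 → f/11 → f/8 → f/5.6.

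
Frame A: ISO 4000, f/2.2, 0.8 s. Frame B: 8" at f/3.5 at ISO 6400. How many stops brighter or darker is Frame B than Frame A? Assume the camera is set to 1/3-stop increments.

Aperture: f/2.2 → f/2.5 → f/2.8 → f/3.2 → f/3.5 — 1 1/3 stops smaller aperture (darker).
Shutter speed: 0.8 → 1 → 1.3 → 1.6 → 2 → 2.5 → 3.2 → 4 → 5 → 6 → 8 — 3 1/3 stops longer (brighter).
ISO: 4000 → 5000 → 6400 — 2/3 stop higher (brighter).
Net: −1 1/3 +3 1/3 +2/3 = +2 2/3 stops.

2 2/3 stops brighter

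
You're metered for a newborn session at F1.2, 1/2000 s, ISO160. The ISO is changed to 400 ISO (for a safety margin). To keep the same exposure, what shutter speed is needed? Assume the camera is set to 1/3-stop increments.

ISO: 160 → 200 → 250 → 320 → 400 — 1 1/3 stops raised (brighter).
Need 1 1/3 stops darker from the shutter speed: 1/2000 → 1/2500 → 1/3200 → 1/4000 → 1/5000.

1/5000s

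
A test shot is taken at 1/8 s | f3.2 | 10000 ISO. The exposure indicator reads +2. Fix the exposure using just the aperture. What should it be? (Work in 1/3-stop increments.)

Overexposed by 2 stops → need 2 stops darker.
Aperture: f/3.2 → f/3.5 → f/4 → f/4.5 → f/5 → f/5.6 → f/6.3.

f/6.3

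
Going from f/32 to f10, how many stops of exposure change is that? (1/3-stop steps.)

3 1/3 stops

f/32 → f/29 → f/25 → f/22 → f/20 → f/18 → f/16 → f/14 → f/13 → f/11 → f/10 — count the steps: 10 third-stops = 3 1/3 stops.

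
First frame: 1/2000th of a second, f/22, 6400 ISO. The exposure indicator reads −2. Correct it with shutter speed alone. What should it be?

1/500s

Underexposed by 2 stops → need 2 stops brighter.
Shutter speed: 1/2000 → 1/1000 → 1/500.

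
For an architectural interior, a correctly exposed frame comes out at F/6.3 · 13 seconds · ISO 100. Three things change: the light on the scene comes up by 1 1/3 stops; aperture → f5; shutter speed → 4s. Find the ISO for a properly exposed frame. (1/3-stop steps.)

Scene light: 1 1/3 stops brighter.
Aperture: f/6.3 → f/5.6 → f/5 — 2/3 stop wider (brighter).
Shutter speed: 13 → 10 → 8 → 6 → 5 → 4 — 1 2/3 stops shorter (darker).
Net so far: 1/3 stop brighter. ISO: 100 → 80.

ISO 80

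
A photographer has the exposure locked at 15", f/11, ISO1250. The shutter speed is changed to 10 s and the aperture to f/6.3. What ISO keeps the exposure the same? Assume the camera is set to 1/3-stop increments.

ISO 640

Shutter speed: 15 → 13 → 10 — 2/3 stop faster (darker).
Aperture: f/11 → f/10 → f/9 → f/8 → f/7.1 → f/6.3 — 1 2/3 stops larger aperture (brighter).
Net change so far: 1 stop brighter. Offset with the ISO: 1250 → 1000 → 800 → 640.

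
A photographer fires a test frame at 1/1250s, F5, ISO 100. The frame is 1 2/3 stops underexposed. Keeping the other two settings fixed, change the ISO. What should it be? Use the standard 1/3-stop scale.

ISO 320

Underexposed by 1 2/3 stops → need 1 2/3 stops brighter.
ISO: 100 → 125 → 160 → 200 → 250 → 320.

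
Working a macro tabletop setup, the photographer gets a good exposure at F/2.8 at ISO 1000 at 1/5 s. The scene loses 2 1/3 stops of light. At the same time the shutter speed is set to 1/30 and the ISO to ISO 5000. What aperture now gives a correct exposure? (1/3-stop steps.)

f/1.1

Scene light: 2 1/3 stops darker.
Shutter speed: 1/5 → 1/6 → 1/8 → 1/10 → 1/13 → 1/15 → 1/20 → 1/25 → 1/30 — 2 2/3 stops faster (darker).
ISO: 1000 → 1250 → 1600 → 2000 → 2500 → 3200 → 4000 → 5000 — 2 1/3 stops higher (brighter).
Net so far: 2 2/3 stops darker. Aperture: f/2.8 → f/2.5 → f/2.2 → f/2 → f/1.8 → f/1.6 → f/1.4 → f/1.2 → f/1.1.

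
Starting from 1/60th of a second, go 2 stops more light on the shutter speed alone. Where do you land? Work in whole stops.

1/15s

Shutter speed: 1/60 → 1/30 → 1/15 — 2 stops slower (brighter).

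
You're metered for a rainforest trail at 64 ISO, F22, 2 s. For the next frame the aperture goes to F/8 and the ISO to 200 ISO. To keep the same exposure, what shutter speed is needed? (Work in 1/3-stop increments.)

Aperture: f/22 → f/20 → f/18 → f/16 → f/14 → f/13 → f/11 → f/10 → f/9 → f/8 — 3 stops opened up (brighter).
ISO: 64 → 80 → 100 → 125 → 160 → 200 — 1 2/3 stops raised (brighter).
Net change so far: 4 2/3 stops brighter. Offset with the shutter speed: 2 → 1.6 → 1.3 → 1 → 0.8 → 0.6 → 0.5 → 0.4 → 0.3 → 1/4 → 1/5 → 1/6 → 1/8 → 1/10 → 1/13.

1/13s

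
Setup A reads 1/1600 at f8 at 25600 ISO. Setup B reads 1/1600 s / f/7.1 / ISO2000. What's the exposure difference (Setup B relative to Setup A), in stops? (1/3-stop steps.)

3 1/3 stops darker

Aperture: f/8 → f/7.1 — 1/3 stop larger aperture (brighter).
Shutter speed: unchanged.
ISO: 25600 → 20000 → 16000 → 12800 → 10000 → 8000 → 6400 → 5000 → 4000 → 3200 → 2500 → 2000 — 3 2/3 stops dropped (darker).
Net: +1/3 −3 2/3 = −3 1/3 stops.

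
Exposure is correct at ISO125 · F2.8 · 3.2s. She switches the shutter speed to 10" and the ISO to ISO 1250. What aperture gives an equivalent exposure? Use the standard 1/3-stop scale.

f/16

Shutter speed: 3.2 → 4 → 5 → 6 → 8 → 10 — 1 2/3 stops slower (brighter).
ISO: 125 → 160 → 200 → 250 → 320 → 400 → 500 → 640 → 800 → 1000 → 1250 — 3 1/3 stops raised (brighter).
Net change so far: 5 stops brighter. Offset with the aperture: f/2.8 → f/3.2 → f/3.5 → f/4 → f/4.5 → f/5 → f/5.6 → f/6.3 → f/7.1 → f/8 → f/9 → f/10 → f/11 → f/13 → f/14 → f/16.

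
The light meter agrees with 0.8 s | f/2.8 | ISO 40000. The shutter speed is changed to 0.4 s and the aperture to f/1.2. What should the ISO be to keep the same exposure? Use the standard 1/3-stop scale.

Shutter speed: 0.8 → 0.6 → 0.5 → 0.4 — 1 stop shorter (darker).
Aperture: f/2.8 → f/2.5 → f/2.2 → f/2 → f/1.8 → f/1.6 → f/1.4 → f/1.2 — 2 1/3 stops wider (brighter).
Net change so far: 1 1/3 stops brighter. Offset with the ISO: 40000 → 32000 → 25600 → 20000 → 16000.

ISO 16000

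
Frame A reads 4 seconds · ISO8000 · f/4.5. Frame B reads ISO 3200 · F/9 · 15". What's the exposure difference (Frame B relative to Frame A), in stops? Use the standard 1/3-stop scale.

Aperture: f/4.5 → f/5 → f/5.6 → f/6.3 → f/7.1 → f/8 → f/9 — 2 stops stopped down (darker).
Shutter speed: 4 → 5 → 6 → 8 → 10 → 13 → 15 — 2 stops longer (brighter).
ISO: 8000 → 6400 → 5000 → 4000 → 3200 — 1 1/3 stops lower (darker).
Net: −2 +2 −1 1/3 = −1 1/3 stops.

1 1/3 stops darker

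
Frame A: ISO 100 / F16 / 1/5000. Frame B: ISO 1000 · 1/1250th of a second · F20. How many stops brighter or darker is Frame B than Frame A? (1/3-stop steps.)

4 2/3 stops brighter

Aperture: f/16 → f/18 → f/20 — 2/3 stop smaller aperture (darker).
Shutter speed: 1/5000 → 1/4000 → 1/3200 → 1/2500 → 1/2000 → 1/1600 → 1/1250 — 2 stops longer (brighter).
ISO: 100 → 125 → 160 → 200 → 250 → 320 → 400 → 500 → 640 → 800 → 1000 — 3 1/3 stops raised (brighter).
Net: −2/3 +2 +3 1/3 = +4 2/3 stops.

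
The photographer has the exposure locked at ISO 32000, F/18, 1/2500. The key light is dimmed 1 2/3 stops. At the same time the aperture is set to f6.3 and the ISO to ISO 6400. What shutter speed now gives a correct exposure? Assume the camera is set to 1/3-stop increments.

1/1250s

Scene light: 1 2/3 stops darker.
Aperture: f/18 → f/16 → f/14 → f/13 → f/11 → f/10 → f/9 → f/8 → f/7.1 → f/6.3 — 3 stops opened up (brighter).
ISO: 32000 → 25600 → 20000 → 16000 → 12800 → 10000 → 8000 → 6400 — 2 1/3 stops dropped (darker).
Net so far: 1 stop darker. Shutter speed: 1/2500 → 1/2000 → 1/1600 → 1/1250.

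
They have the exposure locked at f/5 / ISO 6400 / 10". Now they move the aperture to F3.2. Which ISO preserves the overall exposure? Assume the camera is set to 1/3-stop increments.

Aperture: f/5 → f/4.5 → f/4 → f/3.5 → f/3.2 — 1 1/3 stops wider (brighter).
Need 1 1/3 stops darker from the ISO: 6400 → 5000 → 4000 → 3200 → 2500.

ISO 2500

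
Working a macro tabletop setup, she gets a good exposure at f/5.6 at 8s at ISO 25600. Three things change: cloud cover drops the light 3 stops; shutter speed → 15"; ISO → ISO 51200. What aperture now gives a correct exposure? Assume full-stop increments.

Scene light: 3 stops darker.
Shutter speed: 8 → 15 — 1 stop longer (brighter).
ISO: 25600 → 51200 — 1 stop higher (brighter).
Net so far: 1 stop darker. Aperture: f/5.6 → f/4.

f/4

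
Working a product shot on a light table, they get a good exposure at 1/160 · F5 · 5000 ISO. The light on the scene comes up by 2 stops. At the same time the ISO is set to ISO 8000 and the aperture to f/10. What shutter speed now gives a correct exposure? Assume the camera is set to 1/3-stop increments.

Scene light: 2 stops brighter.
ISO: 5000 → 6400 → 8000 — 2/3 stop higher (brighter).
Aperture: f/5 → f/5.6 → f/6.3 → f/7.1 → f/8 → f/9 → f/10 — 2 stops narrower (darker).
Net so far: 2/3 stop brighter. Shutter speed: 1/160 → 1/200 → 1/250.

1/250s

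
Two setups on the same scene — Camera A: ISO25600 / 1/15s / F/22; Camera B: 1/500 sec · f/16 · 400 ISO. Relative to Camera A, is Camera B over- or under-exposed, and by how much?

Aperture: f/22 → f/16 — 1 stop wider (brighter).
Shutter speed: 1/15 → 1/30 → 1/60 → 1/125 → 1/250 → 1/500 — 5 stops shorter (darker).
ISO: 25600 → 12800 → 6400 → 3200 → 1600 → 800 → 400 — 6 stops lower (darker).
Net: +1 −5 −6 = −10 stops.

10 stops darker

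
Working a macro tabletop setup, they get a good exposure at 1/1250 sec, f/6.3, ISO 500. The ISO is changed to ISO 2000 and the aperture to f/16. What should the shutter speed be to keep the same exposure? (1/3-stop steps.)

ISO: 500 → 640 → 800 → 1000 → 1250 → 1600 → 2000 — 2 stops raised (brighter).
Aperture: f/6.3 → f/7.1 → f/8 → f/9 → f/10 → f/11 → f/13 → f/14 → f/16 — 2 2/3 stops smaller aperture (darker).
Net change so far: 2/3 stop darker. Offset with the shutter speed: 1/1250 → 1/1000 → 1/800.

1/800s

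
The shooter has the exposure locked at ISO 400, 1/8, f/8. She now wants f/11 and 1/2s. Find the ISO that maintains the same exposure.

Aperture: f/8 → f/11 — 1 stop narrower (darker).
Shutter speed: 1/8 → 1/4 → 1/2 — 2 stops longer (brighter).
Net change so far: 1 stop brighter. Offset with the ISO: 400 → 200.

ISO 200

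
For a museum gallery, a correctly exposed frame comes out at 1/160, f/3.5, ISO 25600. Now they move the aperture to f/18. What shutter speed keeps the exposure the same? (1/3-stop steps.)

1/6s

Aperture: f/3.5 → f/4 → f/4.5 → f/5 → f/5.6 → f/6.3 → f/7.1 → f/8 → f/9 → f/10 → f/11 → f/13 → f/14 → f/16 → f/18 — 4 2/3 stops smaller aperture (darker).
Need 4 2/3 stops brighter from the shutter speed: 1/160 → 1/125 → 1/100 → 1/80 → 1/60 → 1/50 → 1/40 → 1/30 → 1/25 → 1/20 → 1/15 → 1/13 → 1/10 → 1/8 → 1/6.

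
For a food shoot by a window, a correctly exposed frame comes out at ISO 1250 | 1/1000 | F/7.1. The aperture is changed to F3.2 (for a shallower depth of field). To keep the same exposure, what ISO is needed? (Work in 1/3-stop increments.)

Aperture: f/7.1 → f/6.3 → f/5.6 → f/5 → f/4.5 → f/4 → f/3.5 → f/3.2 — 2 1/3 stops larger aperture (brighter).
Need 2 1/3 stops darker from the ISO: 1250 → 1000 → 800 → 640 → 500 → 400 → 320 → 250.

ISO 250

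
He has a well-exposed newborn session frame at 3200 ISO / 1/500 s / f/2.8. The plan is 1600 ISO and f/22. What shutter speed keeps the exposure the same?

ISO: 3200 → 1600 — 1 stop dropped (darker).
Aperture: f/2.8 → f/4 → f/5.6 → f/8 → f/11 → f/16 → f/22 — 6 stops stopped down (darker).
Net change so far: 7 stops darker. Offset with the shutter speed: 1/500 → 1/250 → 1/125 → 1/60 → 1/30 → 1/15 → 1/8 → 1/4.

1/4s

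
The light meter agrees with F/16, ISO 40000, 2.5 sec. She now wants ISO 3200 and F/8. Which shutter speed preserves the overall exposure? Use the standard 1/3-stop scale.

ISO: 40000 → 32000 → 25600 → 20000 → 16000 → 12800 → 10000 → 8000 → 6400 → 5000 → 4000 → 3200 — 3 2/3 stops dropped (darker).
Aperture: f/16 → f/14 → f/13 → f/11 → f/10 → f/9 → f/8 — 2 stops larger aperture (brighter).
Net change so far: 1 2/3 stops darker. Offset with the shutter speed: 2.5 → 3.2 → 4 → 5 → 6 → 8.

8 s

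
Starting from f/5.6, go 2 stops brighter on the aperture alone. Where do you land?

f/2.8

Aperture: f/5.6 → f/4 → f/2.8 — 2 stops opened up (brighter).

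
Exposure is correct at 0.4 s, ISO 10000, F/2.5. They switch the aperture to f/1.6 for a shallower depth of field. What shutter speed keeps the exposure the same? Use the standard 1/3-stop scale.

1/6s

Aperture: f/2.5 → f/2.2 → f/2 → f/1.8 → f/1.6 — 1 1/3 stops opened up (brighter).
Need 1 1/3 stops darker from the shutter speed: 0.4 → 0.3 → 1/4 → 1/5 → 1/6.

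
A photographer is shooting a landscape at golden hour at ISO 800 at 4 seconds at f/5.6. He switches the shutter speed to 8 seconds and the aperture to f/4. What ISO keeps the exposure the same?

ISO 200

Shutter speed: 4 → 8 — 1 stop slower (brighter).
Aperture: f/5.6 → f/4 — 1 stop wider (brighter).
Net change so far: 2 stops brighter. Offset with the ISO: 800 → 400 → 200.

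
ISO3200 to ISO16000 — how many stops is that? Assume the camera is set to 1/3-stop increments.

3200 → 4000 → 5000 → 6400 → 8000 → 10000 → 12800 → 16000 — count the steps: 7 third-stops = 2 1/3 stops.

2 1/3 stops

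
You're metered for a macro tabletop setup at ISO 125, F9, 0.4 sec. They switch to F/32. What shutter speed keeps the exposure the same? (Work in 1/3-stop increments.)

Aperture: f/9 → f/10 → f/11 → f/13 → f/14 → f/16 → f/18 → f/20 → f/22 → f/25 → f/29 → f/32 — 3 2/3 stops stopped down (darker).
Need 3 2/3 stops brighter from the shutter speed: 0.4 → 0.5 → 0.6 → 0.8 → 1 → 1.3 → 1.6 → 2 → 2.5 → 3.2 → 4 → 5.

5 s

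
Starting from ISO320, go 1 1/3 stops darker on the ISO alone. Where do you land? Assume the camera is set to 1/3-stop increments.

ISO 125

ISO: 320 → 250 → 200 → 160 → 125 — 1 1/3 stops dropped (darker).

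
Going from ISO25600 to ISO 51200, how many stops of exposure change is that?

25600 → 51200 — count the steps: 1 stop.

1 stop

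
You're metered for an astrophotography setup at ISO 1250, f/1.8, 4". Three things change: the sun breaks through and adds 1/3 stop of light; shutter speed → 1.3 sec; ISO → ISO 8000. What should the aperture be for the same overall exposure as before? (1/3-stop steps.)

f/2.8

Scene light: 1/3 stop brighter.
Shutter speed: 4 → 3.2 → 2.5 → 2 → 1.6 → 1.3 — 1 2/3 stops shorter (darker).
ISO: 1250 → 1600 → 2000 → 2500 → 3200 → 4000 → 5000 → 6400 → 8000 — 2 2/3 stops higher (brighter).
Net so far: 1 1/3 stops brighter. Aperture: f/1.8 → f/2 → f/2.2 → f/2.5 → f/2.8.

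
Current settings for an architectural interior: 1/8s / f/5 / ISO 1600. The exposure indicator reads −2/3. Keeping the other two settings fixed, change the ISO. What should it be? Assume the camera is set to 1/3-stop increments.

Underexposed by 2/3 stop → need 2/3 stop brighter.
ISO: 1600 → 2000 → 2500.

ISO 2500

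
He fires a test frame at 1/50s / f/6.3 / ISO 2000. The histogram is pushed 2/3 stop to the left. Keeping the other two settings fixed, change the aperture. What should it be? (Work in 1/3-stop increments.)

f/5

Underexposed by 2/3 stop → need 2/3 stop brighter.
Aperture: f/6.3 → f/5.6 → f/5.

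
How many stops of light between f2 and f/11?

5 stops

f/2 → f/2.8 → f/4 → f/5.6 → f/8 → f/11 — count the steps: 5 stops.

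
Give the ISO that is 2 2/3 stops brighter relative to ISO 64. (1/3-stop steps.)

ISO 400

ISO: 64 → 80 → 100 → 125 → 160 → 200 → 250 → 320 → 400 — 2 2/3 stops higher (brighter).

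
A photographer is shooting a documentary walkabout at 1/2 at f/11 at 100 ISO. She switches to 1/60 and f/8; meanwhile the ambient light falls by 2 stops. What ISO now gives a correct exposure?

Scene light: 2 stops darker.
Shutter speed: 1/2 → 1/4 → 1/8 → 1/15 → 1/30 → 1/60 — 5 stops shorter (darker).
Aperture: f/11 → f/8 — 1 stop wider (brighter).
Net so far: 6 stops darker. ISO: 100 → 200 → 400 → 800 → 1600 → 3200 → 6400.

ISO 6400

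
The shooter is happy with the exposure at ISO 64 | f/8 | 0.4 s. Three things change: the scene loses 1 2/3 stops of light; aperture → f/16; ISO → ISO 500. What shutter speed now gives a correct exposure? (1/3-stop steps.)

0.6 s

Scene light: 1 2/3 stops darker.
Aperture: f/8 → f/9 → f/10 → f/11 → f/13 → f/14 → f/16 — 2 stops stopped down (darker).
ISO: 64 → 80 → 100 → 125 → 160 → 200 → 250 → 320 → 400 → 500 — 3 stops raised (brighter).
Net so far: 2/3 stop darker. Shutter speed: 0.4 → 0.5 → 0.6.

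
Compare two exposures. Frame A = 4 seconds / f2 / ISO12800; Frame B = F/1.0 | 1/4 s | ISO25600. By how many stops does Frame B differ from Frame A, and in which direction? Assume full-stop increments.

1 stop darker

Aperture: f/2 → f/1.4 → f/1.0 — 2 stops wider (brighter).
Shutter speed: 4 → 2 → 1 → 1/2 → 1/4 — 4 stops faster (darker).
ISO: 12800 → 25600 — 1 stop higher (brighter).
Net: +2 −4 +1 = −1 stop.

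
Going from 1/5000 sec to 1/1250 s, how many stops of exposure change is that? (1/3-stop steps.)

2 stops

1/5000 → 1/4000 → 1/3200 → 1/2500 → 1/2000 → 1/1600 → 1/1250 — count the steps: 6 third-stops = 2 stops.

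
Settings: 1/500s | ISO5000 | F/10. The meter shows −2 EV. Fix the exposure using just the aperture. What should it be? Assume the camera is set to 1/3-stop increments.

f/5

Underexposed by 2 stops → need 2 stops brighter.
Aperture: f/10 → f/9 → f/8 → f/7.1 → f/6.3 → f/5.6 → f/5.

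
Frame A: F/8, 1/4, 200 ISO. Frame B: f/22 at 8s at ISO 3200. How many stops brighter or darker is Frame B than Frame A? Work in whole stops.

Aperture: f/8 → f/11 → f/16 → f/22 — 3 stops narrower (darker).
Shutter speed: 1/4 → 1/2 → 1 → 2 → 4 → 8 — 5 stops slower (brighter).
ISO: 200 → 400 → 800 → 1600 → 3200 — 4 stops higher (brighter).
Net: −3 +5 +4 = +6 stops.

6 stops brighter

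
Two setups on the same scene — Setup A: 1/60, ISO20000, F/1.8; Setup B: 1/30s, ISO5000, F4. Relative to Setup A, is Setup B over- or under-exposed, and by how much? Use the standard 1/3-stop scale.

3 1/3 stops darker

Aperture: f/1.8 → f/2 → f/2.2 → f/2.5 → f/2.8 → f/3.2 → f/3.5 → f/4 — 2 1/3 stops smaller aperture (darker).
Shutter speed: 1/60 → 1/50 → 1/40 → 1/30 — 1 stop longer (brighter).
ISO: 20000 → 16000 → 12800 → 10000 → 8000 → 6400 → 5000 — 2 stops lower (darker).
Net: −2 1/3 +1 −2 = −3 1/3 stops.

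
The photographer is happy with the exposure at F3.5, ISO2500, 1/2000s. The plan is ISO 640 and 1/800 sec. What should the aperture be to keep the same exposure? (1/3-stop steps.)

f/2.8

ISO: 2500 → 2000 → 1600 → 1250 → 1000 → 800 → 640 — 2 stops lower (darker).
Shutter speed: 1/2000 → 1/1600 → 1/1250 → 1/1000 → 1/800 — 1 1/3 stops longer (brighter).
Net change so far: 2/3 stop darker. Offset with the aperture: f/3.5 → f/3.2 → f/2.8.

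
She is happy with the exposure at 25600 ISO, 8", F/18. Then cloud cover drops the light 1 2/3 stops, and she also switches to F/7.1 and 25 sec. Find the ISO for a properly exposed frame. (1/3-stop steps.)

Scene light: 1 2/3 stops darker.
Aperture: f/18 → f/16 → f/14 → f/13 → f/11 → f/10 → f/9 → f/8 → f/7.1 — 2 2/3 stops opened up (brighter).
Shutter speed: 8 → 10 → 13 → 15 → 20 → 25 — 1 2/3 stops slower (brighter).
Net so far: 2 2/3 stops brighter. ISO: 25600 → 20000 → 16000 → 12800 → 10000 → 8000 → 6400 → 5000 → 4000.

ISO 4000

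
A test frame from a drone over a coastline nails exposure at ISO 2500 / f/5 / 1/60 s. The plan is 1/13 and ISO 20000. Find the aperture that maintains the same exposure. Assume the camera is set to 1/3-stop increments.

Shutter speed: 1/60 → 1/50 → 1/40 → 1/30 → 1/25 → 1/20 → 1/15 → 1/13 — 2 1/3 stops longer (brighter).
ISO: 2500 → 3200 → 4000 → 5000 → 6400 → 8000 → 10000 → 12800 → 16000 → 20000 — 3 stops raised (brighter).
Net change so far: 5 1/3 stops brighter. Offset with the aperture: f/5 → f/5.6 → f/6.3 → f/7.1 → f/8 → f/9 → f/10 → f/11 → f/13 → f/14 → f/16 → f/18 → f/20 → f/22 → f/25 → f/29 → f/32.

f/32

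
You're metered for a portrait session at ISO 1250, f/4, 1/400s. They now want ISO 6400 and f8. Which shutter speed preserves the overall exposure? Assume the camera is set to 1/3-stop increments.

1/500s

ISO: 1250 → 1600 → 2000 → 2500 → 3200 → 4000 → 5000 → 6400 — 2 1/3 stops raised (brighter).
Aperture: f/4 → f/4.5 → f/5 → f/5.6 → f/6.3 → f/7.1 → f/8 — 2 stops stopped down (darker).
Net change so far: 1/3 stop brighter. Offset with the shutter speed: 1/400 → 1/500.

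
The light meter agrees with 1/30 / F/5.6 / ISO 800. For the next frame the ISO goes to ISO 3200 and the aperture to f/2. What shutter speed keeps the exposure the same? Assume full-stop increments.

ISO: 800 → 1600 → 3200 — 2 stops raised (brighter).
Aperture: f/5.6 → f/4 → f/2.8 → f/2 — 3 stops larger aperture (brighter).
Net change so far: 5 stops brighter. Offset with the shutter speed: 1/30 → 1/60 → 1/125 → 1/250 → 1/500 → 1/1000.

1/1000s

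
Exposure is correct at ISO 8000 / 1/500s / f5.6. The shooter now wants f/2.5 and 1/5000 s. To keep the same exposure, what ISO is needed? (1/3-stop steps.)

ISO 16000

Aperture: f/5.6 → f/5 → f/4.5 → f/4 → f/3.5 → f/3.2 → f/2.8 → f/2.5 — 2 1/3 stops opened up (brighter).
Shutter speed: 1/500 → 1/640 → 1/800 → 1/1000 → 1/1250 → 1/1600 → 1/2000 → 1/2500 → 1/3200 → 1/4000 → 1/5000 — 3 1/3 stops shorter (darker).
Net change so far: 1 stop darker. Offset with the ISO: 8000 → 10000 → 12800 → 16000.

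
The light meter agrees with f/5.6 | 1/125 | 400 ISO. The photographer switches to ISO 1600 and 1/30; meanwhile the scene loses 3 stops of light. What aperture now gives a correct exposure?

f/8

Scene light: 3 stops darker.
ISO: 400 → 800 → 1600 — 2 stops raised (brighter).
Shutter speed: 1/125 → 1/60 → 1/30 — 2 stops longer (brighter).
Net so far: 1 stop brighter. Aperture: f/5.6 → f/8.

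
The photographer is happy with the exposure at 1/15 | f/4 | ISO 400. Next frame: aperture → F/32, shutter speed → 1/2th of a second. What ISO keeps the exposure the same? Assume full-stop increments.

ISO 3200

Aperture: f/4 → f/5.6 → f/8 → f/11 → f/16 → f/22 → f/32 — 6 stops narrower (darker).
Shutter speed: 1/15 → 1/8 → 1/4 → 1/2 — 3 stops slower (brighter).
Net change so far: 3 stops darker. Offset with the ISO: 400 → 800 → 1600 → 3200.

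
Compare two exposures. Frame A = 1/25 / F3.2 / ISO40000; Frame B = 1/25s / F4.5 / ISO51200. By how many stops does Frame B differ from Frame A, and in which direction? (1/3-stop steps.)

Aperture: f/3.2 → f/3.5 → f/4 → f/4.5 — 1 stop narrower (darker).
Shutter speed: unchanged.
ISO: 40000 → 51200 — 1/3 stop higher (brighter).
Net: −1 +1/3 = −2/3 stops.

2/3 stop darker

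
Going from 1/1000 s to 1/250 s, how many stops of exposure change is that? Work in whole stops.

1/1000 → 1/500 → 1/250 — count the steps: 2 stops.

2 stops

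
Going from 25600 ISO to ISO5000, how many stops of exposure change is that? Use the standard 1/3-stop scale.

25600 → 20000 → 16000 → 12800 → 10000 → 8000 → 6400 → 5000 — count the steps: 7 third-stops = 2 1/3 stops.

2 1/3 stops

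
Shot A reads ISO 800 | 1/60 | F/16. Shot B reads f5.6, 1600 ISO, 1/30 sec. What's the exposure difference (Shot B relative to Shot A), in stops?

5 stops brighter

Aperture: f/16 → f/11 → f/8 → f/5.6 — 3 stops wider (brighter).
Shutter speed: 1/60 → 1/30 — 1 stop longer (brighter).
ISO: 800 → 1600 — 1 stop higher (brighter).
Net: +3 +1 +1 = +5 stops.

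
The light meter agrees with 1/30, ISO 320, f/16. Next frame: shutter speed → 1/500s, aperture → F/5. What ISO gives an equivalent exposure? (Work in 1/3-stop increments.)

Shutter speed: 1/30 → 1/40 → 1/50 → 1/60 → 1/80 → 1/100 → 1/125 → 1/160 → 1/200 → 1/250 → 1/320 → 1/400 → 1/500 — 4 stops shorter (darker).
Aperture: f/16 → f/14 → f/13 → f/11 → f/10 → f/9 → f/8 → f/7.1 → f/6.3 → f/5.6 → f/5 — 3 1/3 stops larger aperture (brighter).
Net change so far: 2/3 stop darker. Offset with the ISO: 320 → 400 → 500.

ISO 500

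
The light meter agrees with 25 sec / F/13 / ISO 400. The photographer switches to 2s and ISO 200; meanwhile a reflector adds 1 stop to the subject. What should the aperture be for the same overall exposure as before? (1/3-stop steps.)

f/3.5

Scene light: 1 stop brighter.
Shutter speed: 25 → 20 → 15 → 13 → 10 → 8 → 6 → 5 → 4 → 3.2 → 2.5 → 2 — 3 2/3 stops shorter (darker).
ISO: 400 → 320 → 250 → 200 — 1 stop dropped (darker).
Net so far: 3 2/3 stops darker. Aperture: f/13 → f/11 → f/10 → f/9 → f/8 → f/7.1 → f/6.3 → f/5.6 → f/5 → f/4.5 → f/4 → f/3.5.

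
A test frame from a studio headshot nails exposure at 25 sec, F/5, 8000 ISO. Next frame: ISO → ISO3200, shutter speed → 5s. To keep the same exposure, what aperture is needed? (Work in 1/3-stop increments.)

ISO: 8000 → 6400 → 5000 → 4000 → 3200 — 1 1/3 stops lower (darker).
Shutter speed: 25 → 20 → 15 → 13 → 10 → 8 → 6 → 5 — 2 1/3 stops shorter (darker).
Net change so far: 3 2/3 stops darker. Offset with the aperture: f/5 → f/4.5 → f/4 → f/3.5 → f/3.2 → f/2.8 → f/2.5 → f/2.2 → f/2 → f/1.8 → f/1.6 → f/1.4.

f/1.4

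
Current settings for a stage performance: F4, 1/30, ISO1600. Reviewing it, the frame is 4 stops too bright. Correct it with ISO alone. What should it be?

Overexposed by 4 stops → need 4 stops darker.
ISO: 1600 → 800 → 400 → 200 → 100.

ISO 100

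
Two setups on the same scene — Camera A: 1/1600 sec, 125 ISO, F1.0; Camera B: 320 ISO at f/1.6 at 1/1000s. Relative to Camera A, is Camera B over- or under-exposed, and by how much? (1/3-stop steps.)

2/3 stop brighter

Aperture: f/1.0 → f/1.1 → f/1.2 → f/1.4 → f/1.6 — 1 1/3 stops narrower (darker).
Shutter speed: 1/1600 → 1/1250 → 1/1000 — 2/3 stop slower (brighter).
ISO: 125 → 160 → 200 → 250 → 320 — 1 1/3 stops higher (brighter).
Net: −1 1/3 +2/3 +1 1/3 = +2/3 stops.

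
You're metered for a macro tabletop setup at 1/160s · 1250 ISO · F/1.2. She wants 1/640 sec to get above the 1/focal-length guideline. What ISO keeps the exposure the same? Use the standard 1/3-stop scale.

Shutter speed: 1/160 → 1/200 → 1/250 → 1/320 → 1/400 → 1/500 → 1/640 — 2 stops shorter (darker).
Need 2 stops brighter from the ISO: 1250 → 1600 → 2000 → 2500 → 3200 → 4000 → 5000.

ISO 5000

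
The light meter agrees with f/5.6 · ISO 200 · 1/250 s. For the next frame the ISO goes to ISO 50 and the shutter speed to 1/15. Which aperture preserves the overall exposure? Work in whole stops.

f/11

ISO: 200 → 100 → 50 — 2 stops lower (darker).
Shutter speed: 1/250 → 1/125 → 1/60 → 1/30 → 1/15 — 4 stops slower (brighter).
Net change so far: 2 stops brighter. Offset with the aperture: f/5.6 → f/8 → f/11.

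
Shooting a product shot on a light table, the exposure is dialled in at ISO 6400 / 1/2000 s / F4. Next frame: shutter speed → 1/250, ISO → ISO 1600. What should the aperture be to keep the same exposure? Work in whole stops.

f/5.6

Shutter speed: 1/2000 → 1/1000 → 1/500 → 1/250 — 3 stops slower (brighter).
ISO: 6400 → 3200 → 1600 — 2 stops dropped (darker).
Net change so far: 1 stop brighter. Offset with the aperture: f/4 → f/5.6.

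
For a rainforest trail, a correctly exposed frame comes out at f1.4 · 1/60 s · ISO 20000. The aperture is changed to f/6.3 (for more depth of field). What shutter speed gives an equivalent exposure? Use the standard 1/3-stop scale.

0.3 s

Aperture: f/1.4 → f/1.6 → f/1.8 → f/2 → f/2.2 → f/2.5 → f/2.8 → f/3.2 → f/3.5 → f/4 → f/4.5 → f/5 → f/5.6 → f/6.3 — 4 1/3 stops smaller aperture (darker).
Need 4 1/3 stops brighter from the shutter speed: 1/60 → 1/50 → 1/40 → 1/30 → 1/25 → 1/20 → 1/15 → 1/13 → 1/10 → 1/8 → 1/6 → 1/5 → 1/4 → 0.3.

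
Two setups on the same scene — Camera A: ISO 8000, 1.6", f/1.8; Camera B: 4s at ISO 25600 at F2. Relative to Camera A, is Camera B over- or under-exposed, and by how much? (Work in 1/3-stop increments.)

2 2/3 stops brighter

Aperture: f/1.8 → f/2 — 1/3 stop smaller aperture (darker).
Shutter speed: 1.6 → 2 → 2.5 → 3.2 → 4 — 1 1/3 stops slower (brighter).
ISO: 8000 → 10000 → 12800 → 16000 → 20000 → 25600 — 1 2/3 stops raised (brighter).
Net: −1/3 +1 1/3 +1 2/3 = +2 2/3 stops.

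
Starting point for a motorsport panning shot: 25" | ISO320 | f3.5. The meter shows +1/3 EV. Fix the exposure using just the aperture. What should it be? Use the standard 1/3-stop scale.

Overexposed by 1/3 stop → need 1/3 stop darker.
Aperture: f/3.5 → f/4.

f/4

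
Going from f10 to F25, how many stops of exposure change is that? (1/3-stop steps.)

2 2/3 stops

f/10 → f/11 → f/13 → f/14 → f/16 → f/18 → f/20 → f/22 → f/25 — count the steps: 8 third-stops = 2 2/3 stops.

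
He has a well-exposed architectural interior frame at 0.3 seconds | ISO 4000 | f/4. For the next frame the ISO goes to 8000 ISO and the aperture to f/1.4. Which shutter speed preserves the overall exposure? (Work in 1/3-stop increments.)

1/50s

ISO: 4000 → 5000 → 6400 → 8000 — 1 stop raised (brighter).
Aperture: f/4 → f/3.5 → f/3.2 → f/2.8 → f/2.5 → f/2.2 → f/2 → f/1.8 → f/1.6 → f/1.4 — 3 stops wider (brighter).
Net change so far: 4 stops brighter. Offset with the shutter speed: 0.3 → 1/4 → 1/5 → 1/6 → 1/8 → 1/10 → 1/13 → 1/15 → 1/20 → 1/25 → 1/30 → 1/40 → 1/50.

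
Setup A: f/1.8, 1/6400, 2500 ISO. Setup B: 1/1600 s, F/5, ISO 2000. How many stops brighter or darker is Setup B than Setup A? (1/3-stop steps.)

1 1/3 stops darker

Aperture: f/1.8 → f/2 → f/2.2 → f/2.5 → f/2.8 → f/3.2 → f/3.5 → f/4 → f/4.5 → f/5 — 3 stops stopped down (darker).
Shutter speed: 1/6400 → 1/5000 → 1/4000 → 1/3200 → 1/2500 → 1/2000 → 1/1600 — 2 stops longer (brighter).
ISO: 2500 → 2000 — 1/3 stop dropped (darker).
Net: −3 +2 −1/3 = −1 1/3 stops.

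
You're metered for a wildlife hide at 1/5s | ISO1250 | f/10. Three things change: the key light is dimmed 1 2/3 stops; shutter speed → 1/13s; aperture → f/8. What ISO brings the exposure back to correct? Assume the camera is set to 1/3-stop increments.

Scene light: 1 2/3 stops darker.
Shutter speed: 1/5 → 1/6 → 1/8 → 1/10 → 1/13 — 1 1/3 stops shorter (darker).
Aperture: f/10 → f/9 → f/8 — 2/3 stop larger aperture (brighter).
Net so far: 2 1/3 stops darker. ISO: 1250 → 1600 → 2000 → 2500 → 3200 → 4000 → 5000 → 6400.

ISO 6400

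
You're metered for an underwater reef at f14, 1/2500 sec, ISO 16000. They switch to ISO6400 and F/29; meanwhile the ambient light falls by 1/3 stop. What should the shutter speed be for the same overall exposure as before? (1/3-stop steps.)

1/200s

Scene light: 1/3 stop darker.
ISO: 16000 → 12800 → 10000 → 8000 → 6400 — 1 1/3 stops dropped (darker).
Aperture: f/14 → f/16 → f/18 → f/20 → f/22 → f/25 → f/29 — 2 stops smaller aperture (darker).
Net so far: 3 2/3 stops darker. Shutter speed: 1/2500 → 1/2000 → 1/1600 → 1/1250 → 1/1000 → 1/800 → 1/640 → 1/500 → 1/400 → 1/320 → 1/250 → 1/200.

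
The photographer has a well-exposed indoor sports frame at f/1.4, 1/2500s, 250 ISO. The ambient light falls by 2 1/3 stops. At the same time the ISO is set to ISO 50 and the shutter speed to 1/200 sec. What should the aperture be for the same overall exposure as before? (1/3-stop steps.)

Scene light: 2 1/3 stops darker.
ISO: 250 → 200 → 160 → 125 → 100 → 80 → 64 → 50 — 2 1/3 stops dropped (darker).
Shutter speed: 1/2500 → 1/2000 → 1/1600 → 1/1250 → 1/1000 → 1/800 → 1/640 → 1/500 → 1/400 → 1/320 → 1/250 → 1/200 — 3 2/3 stops slower (brighter).
Net so far: 1 stop darker. Aperture: f/1.4 → f/1.2 → f/1.1 → f/1.0.

f/1.0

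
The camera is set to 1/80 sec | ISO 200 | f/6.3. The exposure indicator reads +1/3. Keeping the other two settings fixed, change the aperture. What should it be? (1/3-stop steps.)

Overexposed by 1/3 stop → need 1/3 stop darker.
Aperture: f/6.3 → f/7.1.

f/7.1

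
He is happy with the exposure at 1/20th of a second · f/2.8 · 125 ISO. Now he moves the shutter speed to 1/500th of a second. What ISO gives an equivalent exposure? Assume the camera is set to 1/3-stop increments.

ISO 3200

Shutter speed: 1/20 → 1/25 → 1/30 → 1/40 → 1/50 → 1/60 → 1/80 → 1/100 → 1/125 → 1/160 → 1/200 → 1/250 → 1/320 → 1/400 → 1/500 — 4 2/3 stops shorter (darker).
Need 4 2/3 stops brighter from the ISO: 125 → 160 → 200 → 250 → 320 → 400 → 500 → 640 → 800 → 1000 → 1250 → 1600 → 2000 → 2500 → 3200.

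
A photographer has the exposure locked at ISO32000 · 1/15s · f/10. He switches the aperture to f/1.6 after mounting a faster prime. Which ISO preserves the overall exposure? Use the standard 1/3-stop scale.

Aperture: f/10 → f/9 → f/8 → f/7.1 → f/6.3 → f/5.6 → f/5 → f/4.5 → f/4 → f/3.5 → f/3.2 → f/2.8 → f/2.5 → f/2.2 → f/2 → f/1.8 → f/1.6 — 5 1/3 stops wider (brighter).
Need 5 1/3 stops darker from the ISO: 32000 → 25600 → 20000 → 16000 → 12800 → 10000 → 8000 → 6400 → 5000 → 4000 → 3200 → 2500 → 2000 → 1600 → 1250 → 1000 → 800.

ISO 800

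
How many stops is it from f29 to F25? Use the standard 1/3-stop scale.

1/3 stop

f/29 → f/25 — count the steps: 1 third-stops = 1/3 stop.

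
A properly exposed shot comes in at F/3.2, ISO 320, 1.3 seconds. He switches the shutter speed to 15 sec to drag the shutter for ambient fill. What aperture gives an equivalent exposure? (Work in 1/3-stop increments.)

f/11

Shutter speed: 1.3 → 1.6 → 2 → 2.5 → 3.2 → 4 → 5 → 6 → 8 → 10 → 13 → 15 — 3 2/3 stops longer (brighter).
Need 3 2/3 stops darker from the aperture: f/3.2 → f/3.5 → f/4 → f/4.5 → f/5 → f/5.6 → f/6.3 → f/7.1 → f/8 → f/9 → f/10 → f/11.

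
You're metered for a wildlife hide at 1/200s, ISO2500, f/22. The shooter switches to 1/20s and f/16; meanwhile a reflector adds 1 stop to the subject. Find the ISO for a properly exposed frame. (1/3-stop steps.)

Scene light: 1 stop brighter.
Shutter speed: 1/200 → 1/160 → 1/125 → 1/100 → 1/80 → 1/60 → 1/50 → 1/40 → 1/30 → 1/25 → 1/20 — 3 1/3 stops slower (brighter).
Aperture: f/22 → f/20 → f/18 → f/16 — 1 stop wider (brighter).
Net so far: 5 1/3 stops brighter. ISO: 2500 → 2000 → 1600 → 1250 → 1000 → 800 → 640 → 500 → 400 → 320 → 250 → 200 → 160 → 125 → 100 → 80 → 64.

ISO 64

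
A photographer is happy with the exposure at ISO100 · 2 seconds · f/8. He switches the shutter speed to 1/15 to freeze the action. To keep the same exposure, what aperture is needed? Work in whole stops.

f/1.4

Shutter speed: 2 → 1 → 1/2 → 1/4 → 1/8 → 1/15 — 5 stops faster (darker).
Need 5 stops brighter from the aperture: f/8 → f/5.6 → f/4 → f/2.8 → f/2 → f/1.4.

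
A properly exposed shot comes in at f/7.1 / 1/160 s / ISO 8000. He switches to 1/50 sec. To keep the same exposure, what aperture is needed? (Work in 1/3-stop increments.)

Shutter speed: 1/160 → 1/125 → 1/100 → 1/80 → 1/60 → 1/50 — 1 2/3 stops slower (brighter).
Need 1 2/3 stops darker from the aperture: f/7.1 → f/8 → f/9 → f/10 → f/11 → f/13.

f/13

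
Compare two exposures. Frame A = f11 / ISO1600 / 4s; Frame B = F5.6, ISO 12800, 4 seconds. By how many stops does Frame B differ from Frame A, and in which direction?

5 stops brighter

Aperture: f/11 → f/8 → f/5.6 — 2 stops opened up (brighter).
Shutter speed: unchanged.
ISO: 1600 → 3200 → 6400 → 12800 — 3 stops raised (brighter).
Net: +2 +3 = +5 stops.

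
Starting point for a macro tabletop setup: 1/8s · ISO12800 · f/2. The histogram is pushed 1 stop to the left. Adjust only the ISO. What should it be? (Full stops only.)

Underexposed by 1 stop → need 1 stop brighter.
ISO: 12800 → 25600.

ISO 25600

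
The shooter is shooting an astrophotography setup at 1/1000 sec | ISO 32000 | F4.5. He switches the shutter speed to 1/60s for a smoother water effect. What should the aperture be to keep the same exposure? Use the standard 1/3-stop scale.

f/18

Shutter speed: 1/1000 → 1/800 → 1/640 → 1/500 → 1/400 → 1/320 → 1/250 → 1/200 → 1/160 → 1/125 → 1/100 → 1/80 → 1/60 — 4 stops longer (brighter).
Need 4 stops darker from the aperture: f/4.5 → f/5 → f/5.6 → f/6.3 → f/7.1 → f/8 → f/9 → f/10 → f/11 → f/13 → f/14 → f/16 → f/18.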